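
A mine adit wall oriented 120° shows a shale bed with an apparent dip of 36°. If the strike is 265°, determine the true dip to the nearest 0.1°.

51.7°

β = acute angle between strike 265° and section 120° = 35°.
tan δ = tan α / sin β = tan 36° / sin 35° = 0.7265 / 0.5736 = 1.2667
true dip = arctan 1.2667 = 51.71°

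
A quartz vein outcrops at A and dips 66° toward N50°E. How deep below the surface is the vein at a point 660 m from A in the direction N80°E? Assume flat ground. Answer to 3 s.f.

The hole lies 30° from the dip direction, so the down-dip offset is 660 × cos 30° = 571.58 m.
Depth = down-dip offset × tan(dip) = 571.58 × tan 66° = 571.58 × 2.2460
Depth = 1283.78 m

1280 m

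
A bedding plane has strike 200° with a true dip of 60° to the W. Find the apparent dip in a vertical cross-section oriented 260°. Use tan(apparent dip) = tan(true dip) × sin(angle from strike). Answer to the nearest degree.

56°

Angle between strike (200°) and section (260°): β = 60°.
tan(apparent dip) = tan 60° · sin 60° = 1.5000
apparent dip = arctan 1.5000 = 56.31°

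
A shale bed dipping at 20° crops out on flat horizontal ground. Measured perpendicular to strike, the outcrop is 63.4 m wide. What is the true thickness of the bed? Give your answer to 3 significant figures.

21.7 m

True thickness t = w · sin(dip) = 63.4 × sin 20°
t = 63.4 × 0.3420 = 21.684 m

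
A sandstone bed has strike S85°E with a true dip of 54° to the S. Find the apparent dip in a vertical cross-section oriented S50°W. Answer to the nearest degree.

The section lies 45° from the strike.
tan α = tan 54° × sin 45° = 1.3764 × 0.7071 = 0.9732
apparent dip = arctan 0.9732 = 44.22°

44°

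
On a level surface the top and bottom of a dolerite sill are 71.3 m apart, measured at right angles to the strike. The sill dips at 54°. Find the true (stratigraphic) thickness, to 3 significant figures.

57.7 m

True thickness t = w · sin(dip) = 71.3 × sin 54°
t = 71.3 × 0.8090 = 57.683 m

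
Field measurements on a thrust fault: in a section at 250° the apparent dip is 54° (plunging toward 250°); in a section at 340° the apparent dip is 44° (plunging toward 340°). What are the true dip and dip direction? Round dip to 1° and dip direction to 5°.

true dip 59°, dip direction 285°

The two traces are lines in the plane: v₁ = (sin 250°·cos 54°, cos 250°·cos 54°, −sin 54°), v₂ = (sin 340°·cos 44°, cos 340°·cos 44°, −sin 44°).
Cross product v₁ × v₂ gives the pole to the plane: n ∝ (-0.687, 0.185, 0.423).
True dip = arccos(n_z / |n|) = arccos(0.5112) = 59.3°.
Dip direction = azimuth of (n_x, n_y) = atan2(-0.687, 0.185) = 285°.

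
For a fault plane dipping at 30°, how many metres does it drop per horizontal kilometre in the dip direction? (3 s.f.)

577 m

drop per km = 1000 × tan 30° = 1000 × 0.5774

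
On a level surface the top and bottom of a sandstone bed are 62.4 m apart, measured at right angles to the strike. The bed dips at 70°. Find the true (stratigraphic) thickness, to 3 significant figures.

True thickness t = w · sin(dip) = 62.4 × sin 70°
t = 62.4 × 0.9397 = 58.637 m

58.6 m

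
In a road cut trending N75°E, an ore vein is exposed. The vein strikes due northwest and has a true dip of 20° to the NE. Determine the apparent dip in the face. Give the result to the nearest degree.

The section lies 60° from the strike.
tan(apparent dip) = tan 20° · sin 60° = 0.3152
α = arctan(0.3152) = 17.50°

17°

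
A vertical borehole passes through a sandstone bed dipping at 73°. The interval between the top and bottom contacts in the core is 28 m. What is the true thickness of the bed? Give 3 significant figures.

8.19 m

True thickness t = h · cos(dip) = 28 × cos 73°
t = 28 × 0.2924 = 8.186 m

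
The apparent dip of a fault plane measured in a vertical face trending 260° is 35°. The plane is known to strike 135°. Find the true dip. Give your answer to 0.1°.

β = acute angle between strike 135° and section 260° = 55°.
tan δ = tan α / sin β = tan 35° / sin 55° = 0.7002 / 0.8192 = 0.8548
true dip = arctan 0.8548 = 40.52°

40.5°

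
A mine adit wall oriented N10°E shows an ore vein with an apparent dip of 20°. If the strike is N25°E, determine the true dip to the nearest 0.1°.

The section is 15° from the strike.
tan δ = tan α / sin β = tan 20° / sin 15° = 0.3640 / 0.2588 = 1.4063
true dip = arctan 1.4063 = 54.58°

54.6°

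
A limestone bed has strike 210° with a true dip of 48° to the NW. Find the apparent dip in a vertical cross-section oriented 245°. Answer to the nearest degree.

The section lies 35° from the strike.
tan α = tan 48° × sin 35° = 1.1106 × 0.5736 = 0.6370
apparent dip = arctan 0.6370 = 32.50°

32°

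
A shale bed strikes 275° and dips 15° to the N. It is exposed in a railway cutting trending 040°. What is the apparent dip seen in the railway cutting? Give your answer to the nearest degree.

Angle between strike (275°) and section (040°): β = 55°.
tan(apparent dip) = tan 15° · sin 55° = 0.2195
α = arctan(0.2195) = 12.38°

12°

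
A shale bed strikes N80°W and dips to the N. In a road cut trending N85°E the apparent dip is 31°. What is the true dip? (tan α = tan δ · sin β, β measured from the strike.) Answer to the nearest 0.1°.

β = acute angle between strike N80°W and section N85°E = 15°.
tan(true dip) = tan 31° / sin 15° = 2.3215
true dip = arctan 2.3215 = 66.70°

66.7°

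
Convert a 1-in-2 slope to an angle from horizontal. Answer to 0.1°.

tan θ = 1/2 = 0.5000
θ = arctan(0.5000) = 26.57°

26.6°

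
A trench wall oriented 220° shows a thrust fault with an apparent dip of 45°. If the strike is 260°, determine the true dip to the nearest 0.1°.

57.3°

β = acute angle between strike 260° and section 220° = 40°.
tan δ = tan α / sin β = tan 45° / sin 40° = 1.0000 / 0.6428 = 1.5557
δ = arctan(1.5557) = 57.27°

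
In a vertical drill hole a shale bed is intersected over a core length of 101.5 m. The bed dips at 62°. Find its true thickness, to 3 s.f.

47.7 m

True thickness t = h · cos(dip) = 101.5 × cos 62°
t = 101.5 × 0.4695 = 47.651 m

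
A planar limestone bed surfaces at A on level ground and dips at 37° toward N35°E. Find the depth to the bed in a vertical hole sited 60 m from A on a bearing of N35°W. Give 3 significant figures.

15.5 m

The hole lies 70° from the dip direction, so the down-dip offset is 60 × cos 70° = 20.52 m.
Depth = down-dip offset × tan(dip) = 20.52 × tan 37° = 20.52 × 0.7536
Depth = 15.46 m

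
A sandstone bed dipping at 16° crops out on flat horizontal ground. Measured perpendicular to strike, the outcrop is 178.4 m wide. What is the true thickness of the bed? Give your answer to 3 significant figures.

True thickness t = w · sin(dip) = 178.4 × sin 16°
t = 178.4 × 0.2756 = 49.174 m

49.2 m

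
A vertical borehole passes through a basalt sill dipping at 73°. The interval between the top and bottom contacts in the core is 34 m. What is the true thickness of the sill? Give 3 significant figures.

True thickness t = h · cos(dip) = 34 × cos 73°
t = 34 × 0.2924 = 9.941 m

9.94 m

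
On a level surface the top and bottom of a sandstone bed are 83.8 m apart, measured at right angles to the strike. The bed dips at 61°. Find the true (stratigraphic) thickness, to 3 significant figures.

73.3 m

True thickness t = w · sin(dip) = 83.8 × sin 61°
t = 83.8 × 0.8746 = 73.293 m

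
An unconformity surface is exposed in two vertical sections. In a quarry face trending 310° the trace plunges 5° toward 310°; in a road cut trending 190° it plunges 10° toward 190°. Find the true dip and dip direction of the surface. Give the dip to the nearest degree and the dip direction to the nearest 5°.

The two traces are lines in the plane: v₁ = (sin 310°·cos 5°, cos 310°·cos 5°, −sin 5°), v₂ = (sin 190°·cos 10°, cos 190°·cos 10°, −sin 10°).
The plane normal is n = v₁ × v₂ ∝ (-0.196, -0.118, 0.850).
tan δ = √(n_x²+n_y²)/n_z = 0.228/0.850, so δ = 15.0°.
The horizontal component of n points toward azimuth atan2(n_x, n_y) = 239°, the dip direction.

true dip 15°, dip direction 240°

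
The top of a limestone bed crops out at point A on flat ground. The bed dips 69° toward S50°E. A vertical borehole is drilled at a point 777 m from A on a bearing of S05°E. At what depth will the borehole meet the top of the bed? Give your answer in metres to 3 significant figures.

1430 m

The hole lies 45° from the dip direction, so the down-dip offset is 777 × cos 45° = 549.42 m.
Depth = down-dip offset × tan(dip) = 549.42 × tan 69° = 549.42 × 2.6051
Depth = 1431.29 m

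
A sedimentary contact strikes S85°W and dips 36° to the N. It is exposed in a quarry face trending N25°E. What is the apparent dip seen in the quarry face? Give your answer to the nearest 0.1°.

The strike is S85°W and the section trends N25°E; the acute angle between them is β = 60°.
tan α = tan 36° × sin 60° = 0.7265 × 0.8660 = 0.6292
α = arctan(0.6292) = 32.18°

32.2°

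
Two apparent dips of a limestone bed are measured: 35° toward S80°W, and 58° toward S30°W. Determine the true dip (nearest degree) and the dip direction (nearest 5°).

The two traces are lines in the plane: v₁ = (sin 260°·cos 35°, cos 260°·cos 35°, −sin 35°), v₂ = (sin 210°·cos 58°, cos 210°·cos 58°, −sin 58°).
Cross product v₁ × v₂ gives the pole to the plane: n ∝ (-0.143, -0.532, 0.333).
tan δ = √(n_x²+n_y²)/n_z = 0.551/0.333, so δ = 58.9°.
The horizontal component of n points toward azimuth atan2(n_x, n_y) = 195°, the dip direction.

true dip 59°, dip direction 195°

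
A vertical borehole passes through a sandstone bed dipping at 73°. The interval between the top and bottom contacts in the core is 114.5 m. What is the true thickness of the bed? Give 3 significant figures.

True thickness t = h · cos(dip) = 114.5 × cos 73°
t = 114.5 × 0.2924 = 33.477 m

33.5 m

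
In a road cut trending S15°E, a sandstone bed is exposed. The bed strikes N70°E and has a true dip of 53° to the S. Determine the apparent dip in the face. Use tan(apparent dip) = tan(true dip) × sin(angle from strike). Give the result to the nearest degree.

53°

The strike is N70°E and the section trends S15°E; the acute angle between them is β = 85°.
tan α = tan 53° × sin 85° = 1.3270 × 0.9962 = 1.3220
apparent dip = arctan 1.3220 = 52.89°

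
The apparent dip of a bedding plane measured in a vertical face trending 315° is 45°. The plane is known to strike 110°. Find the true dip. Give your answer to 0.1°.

The section is 25° from the strike.
tan(true dip) = tan 45° / sin 25° = 2.3662
δ = arctan(2.3662) = 67.09°

67.1°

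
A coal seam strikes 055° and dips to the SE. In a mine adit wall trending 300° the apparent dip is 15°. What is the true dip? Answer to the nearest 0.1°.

16.5°

β = acute angle between strike 055° and section 300° = 65°.
tan δ = tan α / sin β = tan 15° / sin 65° = 0.2679 / 0.9063 = 0.2956
δ = arctan(0.2956) = 16.47°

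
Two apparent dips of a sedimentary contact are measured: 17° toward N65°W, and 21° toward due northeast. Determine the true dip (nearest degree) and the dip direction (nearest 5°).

true dip 31°, dip direction 355°

The two traces are lines in the plane: v₁ = (sin 295°·cos 17°, cos 295°·cos 17°, −sin 17°), v₂ = (sin 45°·cos 21°, cos 45°·cos 21°, −sin 21°).
n = v₁ × v₂ = (-0.048, 0.504, 0.839) (taken with n_z > 0).
Dip δ = arctan(|n_h|/n_z) = arctan(0.506/0.839) = 31.1°.
Dip direction = atan2(-0.048, 0.504) = 355° (azimuth of n's horizontal projection).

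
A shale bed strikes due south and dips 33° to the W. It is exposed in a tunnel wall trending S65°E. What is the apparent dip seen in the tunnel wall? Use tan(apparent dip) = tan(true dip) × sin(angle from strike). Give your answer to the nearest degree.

The section lies 65° from the strike.
tan(apparent dip) = tan 33° · sin 65° = 0.5886
α = arctan(0.5886) = 30.48°

30°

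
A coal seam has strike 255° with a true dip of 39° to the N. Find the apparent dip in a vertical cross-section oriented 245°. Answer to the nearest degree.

The section lies 10° from the strike.
tan α = tan 39° × sin 10° = 0.8098 × 0.1736 = 0.1406
apparent dip = arctan 0.1406 = 8.00°

8°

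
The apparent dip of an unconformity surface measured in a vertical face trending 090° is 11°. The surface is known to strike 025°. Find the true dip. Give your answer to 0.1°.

The section is 65° from the strike.
tan(true dip) = tan 11° / sin 65° = 0.2145
true dip = arctan 0.2145 = 12.11°

12.1°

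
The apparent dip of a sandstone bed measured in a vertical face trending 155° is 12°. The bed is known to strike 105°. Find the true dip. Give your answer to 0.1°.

β = acute angle between strike 105° and section 155° = 50°.
tan(true dip) = tan 12° / sin 50° = 0.2775
δ = arctan(0.2775) = 15.51°

15.5°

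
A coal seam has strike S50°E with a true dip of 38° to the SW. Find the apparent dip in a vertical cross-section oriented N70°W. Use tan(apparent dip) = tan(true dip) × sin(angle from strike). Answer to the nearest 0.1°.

The strike is S50°E and the section trends N70°W; the acute angle between them is β = 20°.
tan(apparent dip) = tan 38° · sin 20° = 0.2672
apparent dip = arctan 0.2672 = 14.96°

15.0°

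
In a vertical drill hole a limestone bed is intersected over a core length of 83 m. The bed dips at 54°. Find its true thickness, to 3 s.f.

True thickness t = h · cos(dip) = 83 × cos 54°
t = 83 × 0.5878 = 48.786 m

48.8 m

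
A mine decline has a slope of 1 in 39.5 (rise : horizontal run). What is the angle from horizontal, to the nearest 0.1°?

tan θ = 1/39.5 = 0.0253
θ = arctan(0.0253) = 1.45°

1.5°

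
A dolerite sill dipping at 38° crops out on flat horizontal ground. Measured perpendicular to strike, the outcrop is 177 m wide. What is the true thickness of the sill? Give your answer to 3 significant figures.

True thickness t = w · sin(dip) = 177 × sin 38°
t = 177 × 0.6157 = 108.972 m

109 m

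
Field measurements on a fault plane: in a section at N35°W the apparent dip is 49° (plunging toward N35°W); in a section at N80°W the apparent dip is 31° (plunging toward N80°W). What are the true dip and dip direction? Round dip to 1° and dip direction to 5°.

true dip 50°, dip direction 340°

The two traces are lines in the plane: v₁ = (sin 325°·cos 49°, cos 325°·cos 49°, −sin 49°), v₂ = (sin 280°·cos 31°, cos 280°·cos 31°, −sin 31°).
Cross product v₁ × v₂ gives the pole to the plane: n ∝ (-0.164, 0.443, 0.398).
tan δ = √(n_x²+n_y²)/n_z = 0.473/0.398, so δ = 49.9°.
Dip direction = atan2(-0.164, 0.443) = 340° (azimuth of n's horizontal projection).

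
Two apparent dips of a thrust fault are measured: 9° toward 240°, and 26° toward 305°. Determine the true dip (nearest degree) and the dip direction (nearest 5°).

true dip 26°, dip direction 310°

Each apparent-dip line lies in the plane. As unit vectors (x east, y north, z up), v₁ plunges 9°→240° and v₂ plunges 26°→305°.
n = v₁ × v₂ = (-0.297, 0.260, 0.805) (taken with n_z > 0).
tan δ = √(n_x²+n_y²)/n_z = 0.395/0.805, so δ = 26.1°.
Dip direction = atan2(-0.297, 0.260) = 311° (azimuth of n's horizontal projection).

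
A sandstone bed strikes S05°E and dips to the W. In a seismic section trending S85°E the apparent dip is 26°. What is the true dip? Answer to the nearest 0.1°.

The section is 80° from the strike.
tan δ = tan α / sin β = tan 26° / sin 80° = 0.4877 / 0.9848 = 0.4953
true dip = arctan 0.4953 = 26.35°

26.3°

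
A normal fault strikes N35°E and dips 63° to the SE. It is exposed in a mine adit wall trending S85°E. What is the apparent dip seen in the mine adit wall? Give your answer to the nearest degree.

60°

Angle between strike (N35°E) and section (S85°E): β = 60°.
tan α = tan 63° × sin 60° = 1.9626 × 0.8660 = 1.6997
apparent dip = arctan 1.6997 = 59.53°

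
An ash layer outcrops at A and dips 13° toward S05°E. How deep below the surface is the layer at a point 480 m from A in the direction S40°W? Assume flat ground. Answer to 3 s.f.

The hole lies 45° from the dip direction, so the down-dip offset is 480 × cos 45° = 339.41 m.
Depth = down-dip offset × tan(dip) = 339.41 × tan 13° = 339.41 × 0.2309
Depth = 78.36 m

78.4 m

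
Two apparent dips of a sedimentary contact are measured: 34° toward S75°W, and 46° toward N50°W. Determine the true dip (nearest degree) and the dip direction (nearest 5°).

true dip 46°, dip direction 305°

Each apparent-dip line lies in the plane. As unit vectors (x east, y north, z up), v₁ plunges 34°→S75°W and v₂ plunges 46°→N50°W.
The plane normal is n = v₁ × v₂ ∝ (-0.404, 0.278, 0.472).
tan δ = √(n_x²+n_y²)/n_z = 0.491/0.472, so δ = 46.1°.
The horizontal component of n points toward azimuth atan2(n_x, n_y) = 305°, the dip direction.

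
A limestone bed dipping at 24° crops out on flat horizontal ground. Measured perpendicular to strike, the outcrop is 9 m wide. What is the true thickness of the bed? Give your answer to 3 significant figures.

True thickness t = w · sin(dip) = 9 × sin 24°
t = 9 × 0.4067 = 3.661 m

3.66 m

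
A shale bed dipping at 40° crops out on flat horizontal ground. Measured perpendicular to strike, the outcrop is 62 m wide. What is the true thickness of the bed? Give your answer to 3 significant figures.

True thickness t = w · sin(dip) = 62 × sin 40°
t = 62 × 0.6428 = 39.853 m

39.9 m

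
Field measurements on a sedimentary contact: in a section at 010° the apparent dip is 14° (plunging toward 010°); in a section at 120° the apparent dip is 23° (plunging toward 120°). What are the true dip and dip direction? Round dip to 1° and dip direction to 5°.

Represent each trace as a vector plunging at its apparent dip toward its trend (east-north-up frame): v₁ = (0.168, 0.956, -0.242), v₂ = (0.797, -0.460, -0.391).
Cross product v₁ × v₂ gives the pole to the plane: n ∝ (0.485, 0.127, 0.839).
Dip δ = arctan(|n_h|/n_z) = arctan(0.501/0.839) = 30.8°.
The horizontal component of n points toward azimuth atan2(n_x, n_y) = 75°, the dip direction.

true dip 31°, dip direction 075°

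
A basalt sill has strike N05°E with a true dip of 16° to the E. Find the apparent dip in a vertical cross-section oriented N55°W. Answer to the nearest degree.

14°

The strike is N05°E and the section trends N55°W; the acute angle between them is β = 60°.
tan(apparent dip) = tan 16° · sin 60° = 0.2483
apparent dip = arctan 0.2483 = 13.95°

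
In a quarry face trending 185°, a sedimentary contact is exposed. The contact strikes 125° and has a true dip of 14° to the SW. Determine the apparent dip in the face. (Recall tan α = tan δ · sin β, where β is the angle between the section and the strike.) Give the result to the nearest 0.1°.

Angle between strike (125°) and section (185°): β = 60°.
tan(apparent dip) = tan 14° · sin 60° = 0.2159
α = arctan(0.2159) = 12.18°

12.2°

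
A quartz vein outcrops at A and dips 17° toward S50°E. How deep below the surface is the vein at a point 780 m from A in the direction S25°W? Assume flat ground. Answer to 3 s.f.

The hole lies 75° from the dip direction, so the down-dip offset is 780 × cos 75° = 201.88 m.
Depth = down-dip offset × tan(dip) = 201.88 × tan 17° = 201.88 × 0.3057
Depth = 61.72 m

61.7 m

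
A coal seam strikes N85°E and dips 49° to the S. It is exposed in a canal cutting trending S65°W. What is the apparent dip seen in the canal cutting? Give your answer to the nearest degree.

21°

The strike is N85°E and the section trends S65°W; the acute angle between them is β = 20°.
tan(apparent dip) = tan 49° · sin 20° = 0.3934
apparent dip = arctan 0.3934 = 21.48°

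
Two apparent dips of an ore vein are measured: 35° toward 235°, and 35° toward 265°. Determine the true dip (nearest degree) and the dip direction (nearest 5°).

Each apparent-dip line lies in the plane. As unit vectors (x east, y north, z up), v₁ plunges 35°→235° and v₂ plunges 35°→265°.
n = v₁ × v₂ = (-0.229, -0.083, 0.336) (taken with n_z > 0).
True dip = arccos(n_z / |n|) = arccos(0.8096) = 35.9°.
The horizontal component of n points toward azimuth atan2(n_x, n_y) = 250°, the dip direction.

true dip 36°, dip direction 250°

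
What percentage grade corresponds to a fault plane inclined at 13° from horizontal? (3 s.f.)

grade % = 100 × tan 13° = 100 × 0.2309

23.1%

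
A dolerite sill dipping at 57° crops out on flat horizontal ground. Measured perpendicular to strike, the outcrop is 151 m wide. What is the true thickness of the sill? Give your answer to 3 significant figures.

True thickness t = w · sin(dip) = 151 × sin 57°
t = 151 × 0.8387 = 126.639 m

127 m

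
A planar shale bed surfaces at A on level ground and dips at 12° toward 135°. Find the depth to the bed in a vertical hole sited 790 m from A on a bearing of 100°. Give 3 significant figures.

138 m

The hole lies 35° from the dip direction, so the down-dip offset is 790 × cos 35° = 647.13 m.
Depth = down-dip offset × tan(dip) = 647.13 × tan 12° = 647.13 × 0.2126
Depth = 137.55 m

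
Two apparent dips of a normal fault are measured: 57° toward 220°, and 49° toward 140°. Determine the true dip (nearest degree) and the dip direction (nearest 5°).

Represent each trace as a vector plunging at its apparent dip toward its trend (east-north-up frame): v₁ = (-0.350, -0.417, -0.839), v₂ = (0.422, -0.503, -0.755).
n = v₁ × v₂ = (-0.107, -0.618, 0.352) (taken with n_z > 0).
Dip δ = arctan(|n_h|/n_z) = arctan(0.627/0.352) = 60.7°.
Dip direction = atan2(-0.107, -0.618) = 190° (azimuth of n's horizontal projection).

true dip 61°, dip direction 190°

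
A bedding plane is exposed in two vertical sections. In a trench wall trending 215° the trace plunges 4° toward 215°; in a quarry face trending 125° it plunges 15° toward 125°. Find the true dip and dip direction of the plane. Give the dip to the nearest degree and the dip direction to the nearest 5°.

Represent each trace as a vector plunging at its apparent dip toward its trend (east-north-up frame): v₁ = (-0.572, -0.817, -0.070), v₂ = (0.791, -0.554, -0.259).
n = v₁ × v₂ = (0.173, -0.203, 0.964) (taken with n_z > 0).
Dip δ = arctan(|n_h|/n_z) = arctan(0.267/0.964) = 15.5°.
Dip direction = azimuth of (n_x, n_y) = atan2(0.173, -0.203) = 140°.

true dip 15°, dip direction 140°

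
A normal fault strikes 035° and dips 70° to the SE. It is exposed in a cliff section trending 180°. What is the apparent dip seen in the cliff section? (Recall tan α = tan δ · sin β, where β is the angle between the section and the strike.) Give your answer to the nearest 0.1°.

57.6°

The section lies 35° from the strike.
tan α = tan 70° × sin 35° = 2.7475 × 0.5736 = 1.5759
α = arctan(1.5759) = 57.60°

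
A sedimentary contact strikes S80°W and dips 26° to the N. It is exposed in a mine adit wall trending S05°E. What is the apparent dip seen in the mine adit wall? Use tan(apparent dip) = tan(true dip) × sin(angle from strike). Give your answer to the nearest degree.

26°

The strike is S80°W and the section trends S05°E; the acute angle between them is β = 85°.
tan α = tan 26° × sin 85° = 0.4877 × 0.9962 = 0.4859
apparent dip = arctan 0.4859 = 25.91°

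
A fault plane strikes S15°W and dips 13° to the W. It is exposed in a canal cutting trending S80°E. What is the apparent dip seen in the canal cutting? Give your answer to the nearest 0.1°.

The strike is S15°W and the section trends S80°E; the acute angle between them is β = 85°.
tan α = tan 13° × sin 85° = 0.2309 × 0.9962 = 0.2300
apparent dip = arctan 0.2300 = 12.95°

13.0°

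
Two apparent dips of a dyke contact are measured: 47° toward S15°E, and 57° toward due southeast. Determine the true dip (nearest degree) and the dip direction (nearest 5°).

Each apparent-dip line lies in the plane. As unit vectors (x east, y north, z up), v₁ plunges 47°→S15°E and v₂ plunges 57°→due southeast.
The plane normal is n = v₁ × v₂ ∝ (0.271, -0.134, 0.186).
tan δ = √(n_x²+n_y²)/n_z = 0.302/0.186, so δ = 58.4°.
The horizontal component of n points toward azimuth atan2(n_x, n_y) = 116°, the dip direction.

true dip 58°, dip direction 115°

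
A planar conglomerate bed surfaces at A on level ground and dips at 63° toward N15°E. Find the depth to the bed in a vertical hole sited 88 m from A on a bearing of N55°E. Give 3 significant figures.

132 m

The hole lies 40° from the dip direction, so the down-dip offset is 88 × cos 40° = 67.41 m.
Depth = down-dip offset × tan(dip) = 67.41 × tan 63° = 67.41 × 1.9626
Depth = 132.30 m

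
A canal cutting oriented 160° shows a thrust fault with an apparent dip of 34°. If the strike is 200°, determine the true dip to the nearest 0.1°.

The section is 40° from the strike.
tan(true dip) = tan 34° / sin 40° = 1.0493
true dip = arctan 1.0493 = 46.38°

46.4°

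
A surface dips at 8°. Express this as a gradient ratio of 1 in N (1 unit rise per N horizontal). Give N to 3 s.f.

1 : N means tan θ = 1/N, so N = 1/tan 8° = 1/0.1405

1 in 7.12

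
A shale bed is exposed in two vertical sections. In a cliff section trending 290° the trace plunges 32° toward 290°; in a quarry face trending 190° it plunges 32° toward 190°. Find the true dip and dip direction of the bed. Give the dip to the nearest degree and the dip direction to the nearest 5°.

Each apparent-dip line lies in the plane. As unit vectors (x east, y north, z up), v₁ plunges 32°→290° and v₂ plunges 32°→190°.
Cross product v₁ × v₂ gives the pole to the plane: n ∝ (-0.596, -0.344, 0.708).
Dip δ = arctan(|n_h|/n_z) = arctan(0.689/0.708) = 44.2°.
Dip direction = azimuth of (n_x, n_y) = atan2(-0.596, -0.344) = 240°.

true dip 44°, dip direction 240°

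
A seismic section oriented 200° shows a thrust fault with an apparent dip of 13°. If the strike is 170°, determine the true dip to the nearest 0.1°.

24.8°

The section is 30° from the strike.
tan(true dip) = tan 13° / sin 30° = 0.4617
δ = arctan(0.4617) = 24.78°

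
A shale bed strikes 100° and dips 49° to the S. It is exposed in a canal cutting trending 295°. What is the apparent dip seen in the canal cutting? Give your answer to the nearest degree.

The strike is 100° and the section trends 295°; the acute angle between them is β = 15°.
tan(apparent dip) = tan 49° · sin 15° = 0.2977
apparent dip = arctan 0.2977 = 16.58°

17°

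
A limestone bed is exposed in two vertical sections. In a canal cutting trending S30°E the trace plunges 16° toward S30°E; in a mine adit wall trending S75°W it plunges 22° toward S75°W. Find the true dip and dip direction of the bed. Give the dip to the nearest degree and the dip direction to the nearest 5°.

Represent each trace as a vector plunging at its apparent dip toward its trend (east-north-up frame): v₁ = (0.481, -0.832, -0.276), v₂ = (-0.896, -0.240, -0.375).
Cross product v₁ × v₂ gives the pole to the plane: n ∝ (-0.246, -0.427, 0.861).
Dip δ = arctan(|n_h|/n_z) = arctan(0.493/0.861) = 29.8°.
Dip direction = azimuth of (n_x, n_y) = atan2(-0.246, -0.427) = 210°.

true dip 30°, dip direction 210°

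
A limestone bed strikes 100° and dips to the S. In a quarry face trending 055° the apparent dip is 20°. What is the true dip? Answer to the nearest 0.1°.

β = acute angle between strike 100° and section 055° = 45°.
tan δ = tan α / sin β = tan 20° / sin 45° = 0.3640 / 0.7071 = 0.5147
δ = arctan(0.5147) = 27.24°

27.2°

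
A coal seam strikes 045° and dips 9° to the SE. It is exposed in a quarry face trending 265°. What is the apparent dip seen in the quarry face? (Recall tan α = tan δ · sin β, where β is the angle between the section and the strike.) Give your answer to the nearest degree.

Angle between strike (045°) and section (265°): β = 40°.
tan α = tan 9° × sin 40° = 0.1584 × 0.6428 = 0.1018
α = arctan(0.1018) = 5.81°

6°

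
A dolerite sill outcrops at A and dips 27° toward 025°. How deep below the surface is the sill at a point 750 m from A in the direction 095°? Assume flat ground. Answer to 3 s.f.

131 m

The hole lies 70° from the dip direction, so the down-dip offset is 750 × cos 70° = 256.52 m.
Depth = down-dip offset × tan(dip) = 256.52 × tan 27° = 256.52 × 0.5095
Depth = 130.70 m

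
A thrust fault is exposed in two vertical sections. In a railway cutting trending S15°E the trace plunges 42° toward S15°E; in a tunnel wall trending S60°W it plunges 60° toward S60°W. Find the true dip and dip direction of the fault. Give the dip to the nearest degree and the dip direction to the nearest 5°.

Represent each trace as a vector plunging at its apparent dip toward its trend (east-north-up frame): v₁ = (0.192, -0.718, -0.669), v₂ = (-0.433, -0.250, -0.866).
n = v₁ × v₂ = (-0.454, -0.456, 0.359) (taken with n_z > 0).
True dip = arccos(n_z / |n|) = arccos(0.4868) = 60.9°.
The horizontal component of n points toward azimuth atan2(n_x, n_y) = 225°, the dip direction.

true dip 61°, dip direction 225°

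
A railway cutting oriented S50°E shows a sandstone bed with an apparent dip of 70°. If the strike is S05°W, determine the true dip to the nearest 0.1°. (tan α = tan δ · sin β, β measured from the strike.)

73.4°

The section is 55° from the strike.
tan δ = tan α / sin β = tan 70° / sin 55° = 2.7475 / 0.8192 = 3.3541
δ = arctan(3.3541) = 73.40°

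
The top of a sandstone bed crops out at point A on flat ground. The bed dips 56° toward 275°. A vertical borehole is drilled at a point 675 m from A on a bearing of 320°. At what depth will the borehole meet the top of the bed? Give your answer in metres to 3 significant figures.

The hole lies 45° from the dip direction, so the down-dip offset is 675 × cos 45° = 477.30 m.
Depth = down-dip offset × tan(dip) = 477.30 × tan 56° = 477.30 × 1.4826
Depth = 707.62 m

708 m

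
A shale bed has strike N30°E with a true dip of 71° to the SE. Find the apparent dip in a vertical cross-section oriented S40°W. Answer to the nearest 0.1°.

The section lies 10° from the strike.
tan α = tan 71° × sin 10° = 2.9042 × 0.1736 = 0.5043
α = arctan(0.5043) = 26.76°

26.8°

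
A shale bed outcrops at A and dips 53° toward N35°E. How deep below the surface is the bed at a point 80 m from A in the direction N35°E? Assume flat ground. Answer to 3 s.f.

The hole is directly down-dip from the outcrop, so the down-dip offset is 80 m.
Depth = down-dip offset × tan(dip) = 80.00 × tan 53° = 80.00 × 1.3270
Depth = 106.16 m

106 m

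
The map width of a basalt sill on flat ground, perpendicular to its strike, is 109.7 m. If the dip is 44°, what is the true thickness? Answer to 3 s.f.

True thickness t = w · sin(dip) = 109.7 × sin 44°
t = 109.7 × 0.6947 = 76.204 m

76.2 m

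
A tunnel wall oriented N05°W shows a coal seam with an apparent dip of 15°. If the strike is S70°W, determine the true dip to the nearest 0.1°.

The section is 75° from the strike.
tan δ = tan α / sin β = tan 15° / sin 75° = 0.2679 / 0.9659 = 0.2774
δ = arctan(0.2774) = 15.50°

15.5°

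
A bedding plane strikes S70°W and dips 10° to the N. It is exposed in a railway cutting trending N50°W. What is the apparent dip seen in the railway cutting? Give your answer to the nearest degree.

9°

Angle between strike (S70°W) and section (N50°W): β = 60°.
tan(apparent dip) = tan 10° · sin 60° = 0.1527
α = arctan(0.1527) = 8.68°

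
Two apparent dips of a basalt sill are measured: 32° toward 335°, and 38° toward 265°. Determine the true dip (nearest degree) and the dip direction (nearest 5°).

true dip 41°, dip direction 290°

Each apparent-dip line lies in the plane. As unit vectors (x east, y north, z up), v₁ plunges 32°→335° and v₂ plunges 38°→265°.
The plane normal is n = v₁ × v₂ ∝ (-0.510, 0.195, 0.628).
True dip = arccos(n_z / |n|) = arccos(0.7548) = 41.0°.
Dip direction = azimuth of (n_x, n_y) = atan2(-0.510, 0.195) = 291°.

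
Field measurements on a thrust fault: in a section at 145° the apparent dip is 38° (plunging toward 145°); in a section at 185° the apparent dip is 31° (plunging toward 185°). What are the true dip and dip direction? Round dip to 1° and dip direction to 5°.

The two traces are lines in the plane: v₁ = (sin 145°·cos 38°, cos 145°·cos 38°, −sin 38°), v₂ = (sin 185°·cos 31°, cos 185°·cos 31°, −sin 31°).
The plane normal is n = v₁ × v₂ ∝ (0.193, -0.279, 0.434).
Dip δ = arctan(|n_h|/n_z) = arctan(0.339/0.434) = 38.0°.
Dip direction = azimuth of (n_x, n_y) = atan2(0.193, -0.279) = 145°.

true dip 38°, dip direction 145°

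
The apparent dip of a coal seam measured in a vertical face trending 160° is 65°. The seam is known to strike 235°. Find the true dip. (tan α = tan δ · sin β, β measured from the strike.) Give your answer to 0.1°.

β = acute angle between strike 235° and section 160° = 75°.
tan δ = tan α / sin β = tan 65° / sin 75° = 2.1445 / 0.9659 = 2.2202
true dip = arctan 2.2202 = 65.75°

65.8°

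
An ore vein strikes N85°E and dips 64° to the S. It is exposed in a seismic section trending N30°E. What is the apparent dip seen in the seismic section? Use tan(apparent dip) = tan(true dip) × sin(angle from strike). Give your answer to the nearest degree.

Angle between strike (N85°E) and section (N30°E): β = 55°.
tan(apparent dip) = tan 64° · sin 55° = 1.6795
apparent dip = arctan 1.6795 = 59.23°

59°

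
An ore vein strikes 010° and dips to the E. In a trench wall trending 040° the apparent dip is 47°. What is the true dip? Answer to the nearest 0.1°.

The section is 30° from the strike.
tan δ = tan α / sin β = tan 47° / sin 30° = 1.0724 / 0.5000 = 2.1447
δ = arctan(2.1447) = 65.00°

65.0°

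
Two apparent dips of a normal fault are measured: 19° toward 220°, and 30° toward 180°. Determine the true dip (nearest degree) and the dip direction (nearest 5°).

Represent each trace as a vector plunging at its apparent dip toward its trend (east-north-up frame): v₁ = (-0.608, -0.724, -0.326), v₂ = (0.000, -0.866, -0.500).
n = v₁ × v₂ = (0.080, -0.304, 0.526) (taken with n_z > 0).
True dip = arccos(n_z / |n|) = arccos(0.8586) = 30.8°.
Dip direction = azimuth of (n_x, n_y) = atan2(0.080, -0.304) = 165°.

true dip 31°, dip direction 165°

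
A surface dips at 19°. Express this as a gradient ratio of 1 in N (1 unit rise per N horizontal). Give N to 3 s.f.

1 in 2.90

1 : N means tan θ = 1/N, so N = 1/tan 19° = 1/0.3443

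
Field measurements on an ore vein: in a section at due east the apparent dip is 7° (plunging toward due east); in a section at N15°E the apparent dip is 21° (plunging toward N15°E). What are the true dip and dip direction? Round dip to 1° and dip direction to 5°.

The two traces are lines in the plane: v₁ = (sin 90°·cos 7°, cos 90°·cos 7°, −sin 7°), v₂ = (sin 15°·cos 21°, cos 15°·cos 21°, −sin 21°).
The plane normal is n = v₁ × v₂ ∝ (0.110, 0.326, 0.895).
tan δ = √(n_x²+n_y²)/n_z = 0.344/0.895, so δ = 21.0°.
The horizontal component of n points toward azimuth atan2(n_x, n_y) = 19°, the dip direction.

true dip 21°, dip direction 020°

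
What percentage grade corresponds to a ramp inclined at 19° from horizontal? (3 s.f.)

grade % = 100 × tan 19° = 100 × 0.3443

34.4%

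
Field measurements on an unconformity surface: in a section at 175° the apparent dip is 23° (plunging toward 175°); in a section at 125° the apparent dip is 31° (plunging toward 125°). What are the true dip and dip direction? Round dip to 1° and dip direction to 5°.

Represent each trace as a vector plunging at its apparent dip toward its trend (east-north-up frame): v₁ = (0.080, -0.917, -0.391), v₂ = (0.702, -0.492, -0.515).
n = v₁ × v₂ = (0.280, -0.233, 0.604) (taken with n_z > 0).
True dip = arccos(n_z / |n|) = arccos(0.8564) = 31.1°.
Dip direction = azimuth of (n_x, n_y) = atan2(0.280, -0.233) = 130°.

true dip 31°, dip direction 130°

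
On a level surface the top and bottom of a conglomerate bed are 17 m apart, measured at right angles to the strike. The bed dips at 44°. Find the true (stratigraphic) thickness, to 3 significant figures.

11.8 m

True thickness t = w · sin(dip) = 17 × sin 44°
t = 17 × 0.6947 = 11.809 m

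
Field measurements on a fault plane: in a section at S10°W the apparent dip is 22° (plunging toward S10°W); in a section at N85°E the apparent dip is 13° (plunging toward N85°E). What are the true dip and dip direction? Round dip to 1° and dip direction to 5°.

true dip 28°, dip direction 150°

The two traces are lines in the plane: v₁ = (sin 190°·cos 22°, cos 190°·cos 22°, −sin 22°), v₂ = (sin 85°·cos 13°, cos 85°·cos 13°, −sin 13°).
The plane normal is n = v₁ × v₂ ∝ (0.237, -0.400, 0.873).
tan δ = √(n_x²+n_y²)/n_z = 0.465/0.873, so δ = 28.0°.
Dip direction = azimuth of (n_x, n_y) = atan2(0.237, -0.400) = 149°.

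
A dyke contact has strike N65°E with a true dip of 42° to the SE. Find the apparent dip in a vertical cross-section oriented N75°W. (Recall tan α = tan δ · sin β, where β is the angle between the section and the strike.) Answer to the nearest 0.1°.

30.1°

Angle between strike (N65°E) and section (N75°W): β = 40°.
tan(apparent dip) = tan 42° · sin 40° = 0.5788
apparent dip = arctan 0.5788 = 30.06°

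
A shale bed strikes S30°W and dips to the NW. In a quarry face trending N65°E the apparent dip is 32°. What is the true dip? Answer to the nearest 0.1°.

The section is 35° from the strike.
tan δ = tan α / sin β = tan 32° / sin 35° = 0.6249 / 0.5736 = 1.0894
δ = arctan(1.0894) = 47.45°

47.5°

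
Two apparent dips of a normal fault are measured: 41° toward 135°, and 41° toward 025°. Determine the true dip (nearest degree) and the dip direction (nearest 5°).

Each apparent-dip line lies in the plane. As unit vectors (x east, y north, z up), v₁ plunges 41°→135° and v₂ plunges 41°→025°.
The plane normal is n = v₁ × v₂ ∝ (0.799, 0.141, 0.535).
tan δ = √(n_x²+n_y²)/n_z = 0.811/0.535, so δ = 56.6°.
Dip direction = azimuth of (n_x, n_y) = atan2(0.799, 0.141) = 80°.

true dip 57°, dip direction 080°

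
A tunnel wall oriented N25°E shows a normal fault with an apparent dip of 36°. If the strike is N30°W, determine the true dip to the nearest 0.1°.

The section is 55° from the strike.
tan δ = tan α / sin β = tan 36° / sin 55° = 0.7265 / 0.8192 = 0.8869
true dip = arctan 0.8869 = 41.57°

41.6°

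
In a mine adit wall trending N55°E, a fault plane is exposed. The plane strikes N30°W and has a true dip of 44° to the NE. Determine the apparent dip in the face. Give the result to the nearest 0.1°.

Angle between strike (N30°W) and section (N55°E): β = 85°.
tan α = tan 44° × sin 85° = 0.9657 × 0.9962 = 0.9620
α = arctan(0.9620) = 43.89°

43.9°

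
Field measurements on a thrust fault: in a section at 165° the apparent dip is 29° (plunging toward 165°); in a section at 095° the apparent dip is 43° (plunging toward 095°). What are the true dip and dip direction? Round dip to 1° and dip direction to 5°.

Each apparent-dip line lies in the plane. As unit vectors (x east, y north, z up), v₁ plunges 29°→165° and v₂ plunges 43°→095°.
The plane normal is n = v₁ × v₂ ∝ (0.545, -0.199, 0.601).
tan δ = √(n_x²+n_y²)/n_z = 0.580/0.601, so δ = 44.0°.
Dip direction = atan2(0.545, -0.199) = 110° (azimuth of n's horizontal projection).

true dip 44°, dip direction 110°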